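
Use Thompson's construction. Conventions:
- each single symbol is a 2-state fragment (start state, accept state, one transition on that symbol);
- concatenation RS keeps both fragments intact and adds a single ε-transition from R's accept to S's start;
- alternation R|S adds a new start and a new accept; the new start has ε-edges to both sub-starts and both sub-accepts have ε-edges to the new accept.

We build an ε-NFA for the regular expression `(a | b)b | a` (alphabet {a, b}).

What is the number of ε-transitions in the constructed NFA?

9

Recursing over subexpressions:
Each of the 4 symbol leaves contributes 0 ε-transitions.
  a | b : 4 ε-transitions
  (a | b)b : 5 ε-transitions
  (a | b)b | a : 9 ε-transitions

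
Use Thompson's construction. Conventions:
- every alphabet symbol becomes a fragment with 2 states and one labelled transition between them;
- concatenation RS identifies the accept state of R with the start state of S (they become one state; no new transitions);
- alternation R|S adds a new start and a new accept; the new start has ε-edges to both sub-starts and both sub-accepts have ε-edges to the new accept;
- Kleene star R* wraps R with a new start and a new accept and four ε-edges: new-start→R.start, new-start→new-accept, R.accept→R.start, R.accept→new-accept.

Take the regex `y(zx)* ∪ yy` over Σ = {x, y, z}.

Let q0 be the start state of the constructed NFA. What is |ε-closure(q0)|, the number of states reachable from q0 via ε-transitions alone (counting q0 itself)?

3

Let C(F) = |ε-closure(F.start)| within fragment F, and note whether F accepts ε. Symbol fragments have C = 1 and do not accept ε. Then:
  zx : same as the first factor's closure: C = 1
  (zx)* : new start has ε-edges to the inner start and to the new accept, so C = 2 + 1 = 3
  y(zx)* : C equals the left operand's closure size = 1 (its accept is not ε-reachable, so the closure stops there)
  yy : C equals the left operand's closure size = 1 (its accept is not ε-reachable, so the closure stops there)
  y(zx)* ∪ yy : new start ε-reaches every alternative's start; none of them accept ε, so the new accept is not reached: C = 1 + 1 + 1 = 3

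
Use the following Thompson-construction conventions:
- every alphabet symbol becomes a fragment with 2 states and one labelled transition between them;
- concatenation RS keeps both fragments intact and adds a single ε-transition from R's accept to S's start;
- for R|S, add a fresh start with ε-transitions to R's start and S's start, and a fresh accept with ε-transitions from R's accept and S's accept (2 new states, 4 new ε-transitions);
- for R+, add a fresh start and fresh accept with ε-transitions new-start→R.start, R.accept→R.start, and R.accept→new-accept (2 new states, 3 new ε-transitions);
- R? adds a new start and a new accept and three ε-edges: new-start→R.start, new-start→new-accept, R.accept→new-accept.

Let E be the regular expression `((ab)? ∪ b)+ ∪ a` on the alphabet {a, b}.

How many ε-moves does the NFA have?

Recursing over subexpressions:
Each of the 4 symbol leaves contributes 0 ε-transitions.
  ab → 1 ε-transition
  (ab)? → 4 ε-transitions
  (ab)? ∪ b → 8 ε-transitions
  ((ab)? ∪ b)+ → 11 ε-transitions
  ((ab)? ∪ b)+ ∪ a → 15 ε-transitions

15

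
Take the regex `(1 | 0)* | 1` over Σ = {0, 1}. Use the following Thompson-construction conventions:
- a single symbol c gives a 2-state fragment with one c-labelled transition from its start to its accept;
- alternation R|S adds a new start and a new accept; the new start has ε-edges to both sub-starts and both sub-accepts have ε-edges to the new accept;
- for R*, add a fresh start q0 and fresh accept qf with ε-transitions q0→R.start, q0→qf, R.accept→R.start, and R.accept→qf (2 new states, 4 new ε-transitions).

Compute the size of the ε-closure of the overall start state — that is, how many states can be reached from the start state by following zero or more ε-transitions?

8

Compute the ε-closure size of each fragment's start state recursively; a symbol fragment's start has no outgoing ε-edge, so its closure is just itself (size 1).
  1 | 0 → new start ε-reaches every alternative's start; none of them accept ε, so the new accept is not reached: |ε-closure| = 1 + 1 + 1 = 3
  (1 | 0)* → new start has ε-edges to the inner start and to the new accept, so |ε-closure| = 2 + 3 = 5
  (1 | 0)* | 1 → new start ε-reaches every alternative's start; at least one alternative accepts ε, so the union's new accept is reached too: |ε-closure| = 1 + 5 + 1 + 1 = 8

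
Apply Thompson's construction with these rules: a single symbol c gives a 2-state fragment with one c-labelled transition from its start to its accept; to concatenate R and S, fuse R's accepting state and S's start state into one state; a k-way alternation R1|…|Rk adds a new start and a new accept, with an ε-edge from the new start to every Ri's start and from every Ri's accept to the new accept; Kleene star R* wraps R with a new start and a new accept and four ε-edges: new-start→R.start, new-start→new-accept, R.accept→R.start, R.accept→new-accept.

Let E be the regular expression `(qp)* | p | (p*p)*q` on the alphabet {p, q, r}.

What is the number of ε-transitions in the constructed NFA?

Building bottom-up:
Each of the 6 symbol leaves contributes 0 ε-transitions.
  qp — 0 ε-transitions
  (qp)* — 4 ε-transitions
  p* — 4 ε-transitions
  p*p — 4 ε-transitions
  (p*p)* — 8 ε-transitions
  (p*p)*q — 8 ε-transitions
  (qp)* | p | (p*p)*q — 18 ε-transitions

18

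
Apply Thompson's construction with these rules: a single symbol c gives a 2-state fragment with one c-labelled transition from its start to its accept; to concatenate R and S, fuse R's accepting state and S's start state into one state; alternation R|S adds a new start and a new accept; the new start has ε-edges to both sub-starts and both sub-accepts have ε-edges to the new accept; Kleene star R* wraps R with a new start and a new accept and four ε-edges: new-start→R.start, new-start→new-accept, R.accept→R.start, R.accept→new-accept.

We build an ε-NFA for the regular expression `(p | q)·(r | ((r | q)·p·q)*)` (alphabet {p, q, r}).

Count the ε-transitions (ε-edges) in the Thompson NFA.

Building bottom-up:
Each of the 7 symbol leaves contributes 0 ε-transitions.
  p | q : 4 ε-transitions
  r | q : 4 ε-transitions
  (r | q)·p·q : 4 ε-transitions
  ((r | q)·p·q)* : 8 ε-transitions
  r | ((r | q)·p·q)* : 12 ε-transitions
  (p | q)·(r | ((r | q)·p·q)*) : 16 ε-transitions

16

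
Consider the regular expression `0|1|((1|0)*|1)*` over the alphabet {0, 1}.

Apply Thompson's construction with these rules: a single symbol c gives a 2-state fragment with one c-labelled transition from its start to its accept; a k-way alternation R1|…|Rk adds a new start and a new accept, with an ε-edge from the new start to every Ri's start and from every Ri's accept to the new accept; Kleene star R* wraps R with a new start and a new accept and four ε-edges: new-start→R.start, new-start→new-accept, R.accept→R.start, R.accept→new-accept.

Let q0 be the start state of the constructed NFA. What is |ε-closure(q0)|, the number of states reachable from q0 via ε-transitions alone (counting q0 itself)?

14

Let C(F) = |ε-closure(F.start)| within fragment F, and note whether F accepts ε. Symbol fragments have C = 1 and do not accept ε. Then:
  1|0 → |closure| = 1 + 1 + 1 = 3 (the new accept is not ε-reachable since no branch accepts ε)
  (1|0)* → |closure| = 1 (new start) + 3 (body) + 1 (new accept) = 5
  (1|0)*|1 → |closure| = 1 (new start) + (5 + 1) + 1 (new accept, since some branch ε-reaches its own accept) = 8
  ((1|0)*|1)* → the star's fresh start ε-reaches both the body's start and the fresh accept: |closure| = 2 + 8 = 10
  0|1|((1|0)*|1)* → new start ε-reaches every alternative's start; at least one alternative accepts ε, so the union's new accept is reached too: |closure| = 1 + 1 + 1 + 10 + 1 = 14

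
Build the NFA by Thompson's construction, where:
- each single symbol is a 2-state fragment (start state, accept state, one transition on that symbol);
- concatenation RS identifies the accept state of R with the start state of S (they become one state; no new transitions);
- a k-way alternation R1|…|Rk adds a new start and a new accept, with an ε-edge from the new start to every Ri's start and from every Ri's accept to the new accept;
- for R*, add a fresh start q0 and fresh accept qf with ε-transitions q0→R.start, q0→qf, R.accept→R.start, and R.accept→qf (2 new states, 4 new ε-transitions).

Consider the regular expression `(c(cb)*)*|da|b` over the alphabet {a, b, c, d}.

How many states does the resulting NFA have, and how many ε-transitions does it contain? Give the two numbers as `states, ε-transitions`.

15, 14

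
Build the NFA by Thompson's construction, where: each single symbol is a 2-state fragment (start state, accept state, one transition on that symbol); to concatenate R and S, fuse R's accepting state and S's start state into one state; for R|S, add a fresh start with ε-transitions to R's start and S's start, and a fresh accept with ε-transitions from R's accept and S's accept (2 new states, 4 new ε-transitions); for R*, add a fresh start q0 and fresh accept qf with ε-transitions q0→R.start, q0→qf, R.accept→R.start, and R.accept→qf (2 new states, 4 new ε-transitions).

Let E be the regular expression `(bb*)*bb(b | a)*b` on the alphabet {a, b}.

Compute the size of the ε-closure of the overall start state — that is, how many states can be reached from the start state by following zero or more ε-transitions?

3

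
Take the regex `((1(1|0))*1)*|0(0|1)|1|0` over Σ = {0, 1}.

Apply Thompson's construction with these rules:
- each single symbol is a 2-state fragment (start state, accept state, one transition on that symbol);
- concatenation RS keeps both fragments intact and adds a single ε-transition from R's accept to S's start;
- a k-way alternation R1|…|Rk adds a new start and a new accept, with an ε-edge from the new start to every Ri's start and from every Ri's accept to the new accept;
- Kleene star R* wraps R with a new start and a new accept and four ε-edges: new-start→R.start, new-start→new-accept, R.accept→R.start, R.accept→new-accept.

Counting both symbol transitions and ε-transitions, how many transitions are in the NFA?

Bottom-up over the parse tree:
Each of the 9 symbol leaves contributes 1 transition (1 symbol, 0 ε).
  1|0 — 6 transitions (2 symbol, 4 ε)
  1(1|0) — 8 transitions (3 symbol, 5 ε)
  (1(1|0))* — 12 transitions (3 symbol, 9 ε)
  (1(1|0))*1 — 14 transitions (4 symbol, 10 ε)
  ((1(1|0))*1)* — 18 transitions (4 symbol, 14 ε)
  0|1 — 6 transitions (2 symbol, 4 ε)
  0(0|1) — 8 transitions (3 symbol, 5 ε)
  ((1(1|0))*1)*|0(0|1)|1|0 — 36 transitions (9 symbol, 27 ε)

36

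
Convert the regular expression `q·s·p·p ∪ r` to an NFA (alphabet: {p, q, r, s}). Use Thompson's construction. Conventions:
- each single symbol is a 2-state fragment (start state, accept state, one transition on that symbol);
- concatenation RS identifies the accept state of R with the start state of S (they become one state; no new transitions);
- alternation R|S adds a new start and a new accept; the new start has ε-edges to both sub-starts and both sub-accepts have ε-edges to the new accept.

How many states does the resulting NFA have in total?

By structural recursion:
Each of the 5 symbol leaves contributes a 2-state fragment.
  q·s·p·p → 5 states
  q·s·p·p ∪ r → 9 states

9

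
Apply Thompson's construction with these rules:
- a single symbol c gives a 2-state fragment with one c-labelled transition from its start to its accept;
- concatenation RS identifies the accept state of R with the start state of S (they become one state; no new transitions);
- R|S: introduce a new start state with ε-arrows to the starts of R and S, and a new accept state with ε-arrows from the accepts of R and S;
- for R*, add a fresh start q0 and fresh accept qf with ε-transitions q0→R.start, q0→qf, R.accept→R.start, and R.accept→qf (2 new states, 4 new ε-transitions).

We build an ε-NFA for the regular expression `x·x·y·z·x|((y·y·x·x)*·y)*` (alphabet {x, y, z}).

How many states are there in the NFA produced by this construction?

Recursing over subexpressions:
Each of the 10 symbol leaves contributes a 2-state fragment.
  x·x·y·z·x — 6 states
  y·y·x·x — 5 states
  (y·y·x·x)* — 7 states
  (y·y·x·x)*·y — 8 states
  ((y·y·x·x)*·y)* — 10 states
  x·x·y·z·x|((y·y·x·x)*·y)* — 18 states

18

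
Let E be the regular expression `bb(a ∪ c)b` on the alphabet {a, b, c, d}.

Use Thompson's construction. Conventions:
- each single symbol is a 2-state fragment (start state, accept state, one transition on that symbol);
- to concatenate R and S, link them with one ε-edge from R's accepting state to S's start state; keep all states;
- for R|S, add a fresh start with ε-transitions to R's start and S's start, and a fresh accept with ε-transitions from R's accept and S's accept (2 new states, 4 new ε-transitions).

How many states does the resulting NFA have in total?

12

Bottom-up over the parse tree:
Each of the 5 symbol leaves contributes a 2-state fragment.
  a ∪ c : 6 states
  bb(a ∪ c)b : 12 states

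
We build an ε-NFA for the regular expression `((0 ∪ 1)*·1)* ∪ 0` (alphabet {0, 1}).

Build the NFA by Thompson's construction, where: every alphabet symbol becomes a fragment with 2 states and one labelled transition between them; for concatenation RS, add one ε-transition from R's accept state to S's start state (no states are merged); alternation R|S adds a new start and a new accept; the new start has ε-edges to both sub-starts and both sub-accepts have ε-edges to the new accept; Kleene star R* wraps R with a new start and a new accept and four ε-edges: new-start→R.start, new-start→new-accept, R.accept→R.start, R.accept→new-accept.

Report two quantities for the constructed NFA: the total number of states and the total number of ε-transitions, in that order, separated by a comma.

16, 17

Bottom-up over the parse tree:
Each of the 4 symbol leaves contributes 2 states and 0 ε-transitions.
  0 ∪ 1 → 6 states, 4 ε-transitions
  (0 ∪ 1)* → 8 states, 8 ε-transitions
  (0 ∪ 1)*·1 → 10 states, 9 ε-transitions
  ((0 ∪ 1)*·1)* → 12 states, 13 ε-transitions
  ((0 ∪ 1)*·1)* ∪ 0 → 16 states, 17 ε-transitions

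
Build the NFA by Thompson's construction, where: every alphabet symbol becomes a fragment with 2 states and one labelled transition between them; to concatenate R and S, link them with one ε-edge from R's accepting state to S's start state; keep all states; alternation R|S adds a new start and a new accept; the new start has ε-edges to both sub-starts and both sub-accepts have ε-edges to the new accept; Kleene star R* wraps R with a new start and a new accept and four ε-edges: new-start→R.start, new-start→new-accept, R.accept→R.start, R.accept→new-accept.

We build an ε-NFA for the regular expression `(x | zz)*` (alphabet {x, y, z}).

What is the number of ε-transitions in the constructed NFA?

Building bottom-up:
Each of the 3 symbol leaves contributes 0 ε-transitions.
  zz = 1 ε-transition
  x | zz = 5 ε-transitions
  (x | zz)* = 9 ε-transitions

9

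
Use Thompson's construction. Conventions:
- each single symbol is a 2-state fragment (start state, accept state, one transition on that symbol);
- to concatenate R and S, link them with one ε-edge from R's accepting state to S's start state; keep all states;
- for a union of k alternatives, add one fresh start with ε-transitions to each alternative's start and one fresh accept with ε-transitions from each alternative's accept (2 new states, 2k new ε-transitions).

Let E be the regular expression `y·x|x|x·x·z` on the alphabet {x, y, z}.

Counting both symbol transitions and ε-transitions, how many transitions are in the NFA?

By structural recursion:
Each of the 6 symbol leaves contributes 1 transition (1 symbol, 0 ε).
  y·x — 3 transitions (2 symbol, 1 ε)
  x·x·z — 5 transitions (3 symbol, 2 ε)
  y·x|x|x·x·z — 15 transitions (6 symbol, 9 ε)

15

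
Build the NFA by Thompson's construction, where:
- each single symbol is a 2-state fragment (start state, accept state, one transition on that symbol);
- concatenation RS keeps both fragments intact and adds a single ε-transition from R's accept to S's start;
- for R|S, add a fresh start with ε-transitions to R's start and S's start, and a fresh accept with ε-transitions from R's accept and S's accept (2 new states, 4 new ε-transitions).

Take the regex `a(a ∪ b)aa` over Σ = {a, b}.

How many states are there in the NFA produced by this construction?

12

Recursing over subexpressions:
Each of the 5 symbol leaves contributes a 2-state fragment.
  a ∪ b — 6 states
  a(a ∪ b)aa — 12 states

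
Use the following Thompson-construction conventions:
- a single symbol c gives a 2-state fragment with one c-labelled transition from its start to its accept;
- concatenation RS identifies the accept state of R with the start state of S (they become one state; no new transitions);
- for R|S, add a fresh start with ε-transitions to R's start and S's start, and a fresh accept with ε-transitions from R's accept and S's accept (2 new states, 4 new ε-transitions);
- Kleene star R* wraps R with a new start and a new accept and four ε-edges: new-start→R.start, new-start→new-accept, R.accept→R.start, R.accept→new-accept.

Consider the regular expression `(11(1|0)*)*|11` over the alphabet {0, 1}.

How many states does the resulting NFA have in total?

17

Recursing over subexpressions:
Each of the 6 symbol leaves contributes a 2-state fragment.
  1|0 = 6 states
  (1|0)* = 8 states
  11(1|0)* = 10 states
  (11(1|0)*)* = 12 states
  11 = 3 states
  (11(1|0)*)*|11 = 17 states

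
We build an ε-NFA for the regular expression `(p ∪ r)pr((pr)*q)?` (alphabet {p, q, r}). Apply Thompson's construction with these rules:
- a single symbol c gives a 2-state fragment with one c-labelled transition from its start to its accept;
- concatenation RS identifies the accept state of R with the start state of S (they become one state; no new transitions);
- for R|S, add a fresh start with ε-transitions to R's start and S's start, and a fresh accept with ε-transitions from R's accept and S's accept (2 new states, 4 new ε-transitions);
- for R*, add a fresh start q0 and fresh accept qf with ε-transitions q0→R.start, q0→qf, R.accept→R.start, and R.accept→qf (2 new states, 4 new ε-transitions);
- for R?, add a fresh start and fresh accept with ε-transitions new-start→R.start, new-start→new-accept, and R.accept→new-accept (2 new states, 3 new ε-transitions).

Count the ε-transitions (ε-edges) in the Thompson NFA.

Bottom-up over the parse tree:
Each of the 7 symbol leaves contributes 0 ε-transitions.
  p ∪ r = 4 ε-transitions
  pr = 0 ε-transitions
  (pr)* = 4 ε-transitions
  (pr)*q = 4 ε-transitions
  ((pr)*q)? = 7 ε-transitions
  (p ∪ r)pr((pr)*q)? = 11 ε-transitions

11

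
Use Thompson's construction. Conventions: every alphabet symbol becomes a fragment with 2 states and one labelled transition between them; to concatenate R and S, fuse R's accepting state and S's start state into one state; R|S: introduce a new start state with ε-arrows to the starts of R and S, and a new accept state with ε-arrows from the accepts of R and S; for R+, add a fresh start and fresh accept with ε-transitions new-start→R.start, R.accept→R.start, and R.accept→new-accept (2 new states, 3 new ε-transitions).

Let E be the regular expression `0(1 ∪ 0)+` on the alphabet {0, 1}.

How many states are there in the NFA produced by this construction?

9

By structural recursion:
Each of the 3 symbol leaves contributes a 2-state fragment.
  1 ∪ 0 → 6 states
  (1 ∪ 0)+ → 8 states
  0(1 ∪ 0)+ → 9 states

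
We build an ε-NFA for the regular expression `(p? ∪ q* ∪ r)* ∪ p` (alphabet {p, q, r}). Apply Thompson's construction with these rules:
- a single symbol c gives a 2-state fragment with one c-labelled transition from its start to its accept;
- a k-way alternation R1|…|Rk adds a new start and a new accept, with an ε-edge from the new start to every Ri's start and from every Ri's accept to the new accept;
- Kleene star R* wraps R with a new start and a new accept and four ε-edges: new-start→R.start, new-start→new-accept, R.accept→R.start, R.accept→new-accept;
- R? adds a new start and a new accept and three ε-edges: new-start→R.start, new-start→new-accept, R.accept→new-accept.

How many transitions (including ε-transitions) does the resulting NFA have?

25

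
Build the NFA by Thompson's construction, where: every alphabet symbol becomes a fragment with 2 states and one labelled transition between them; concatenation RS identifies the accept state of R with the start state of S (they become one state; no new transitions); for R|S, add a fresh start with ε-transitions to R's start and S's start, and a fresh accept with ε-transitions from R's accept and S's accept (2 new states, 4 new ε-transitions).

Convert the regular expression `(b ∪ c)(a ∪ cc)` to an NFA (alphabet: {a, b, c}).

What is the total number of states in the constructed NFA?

12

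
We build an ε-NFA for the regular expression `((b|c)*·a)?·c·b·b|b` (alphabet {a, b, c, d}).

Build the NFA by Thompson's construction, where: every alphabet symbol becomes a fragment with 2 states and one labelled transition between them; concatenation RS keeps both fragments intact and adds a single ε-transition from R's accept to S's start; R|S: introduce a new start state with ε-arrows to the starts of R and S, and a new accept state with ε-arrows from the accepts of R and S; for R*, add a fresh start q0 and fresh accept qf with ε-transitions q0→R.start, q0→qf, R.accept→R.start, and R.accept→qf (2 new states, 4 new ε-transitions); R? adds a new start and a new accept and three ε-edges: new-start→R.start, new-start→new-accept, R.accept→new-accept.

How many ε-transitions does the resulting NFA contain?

Per subexpression:
Each of the 7 symbol leaves contributes 0 ε-transitions.
  b|c — 4 ε-transitions
  (b|c)* — 8 ε-transitions
  (b|c)*·a — 9 ε-transitions
  ((b|c)*·a)? — 12 ε-transitions
  ((b|c)*·a)?·c·b·b — 15 ε-transitions
  ((b|c)*·a)?·c·b·b|b — 19 ε-transitions

19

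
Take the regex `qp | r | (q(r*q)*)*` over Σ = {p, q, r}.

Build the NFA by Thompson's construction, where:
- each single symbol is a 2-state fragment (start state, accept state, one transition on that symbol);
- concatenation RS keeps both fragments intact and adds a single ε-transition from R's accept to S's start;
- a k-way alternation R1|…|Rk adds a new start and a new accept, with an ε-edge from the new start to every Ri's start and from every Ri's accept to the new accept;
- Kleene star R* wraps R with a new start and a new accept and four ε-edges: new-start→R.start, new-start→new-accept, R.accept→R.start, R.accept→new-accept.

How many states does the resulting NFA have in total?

By structural recursion:
Each of the 6 symbol leaves contributes a 2-state fragment.
  qp — 4 states
  r* — 4 states
  r*q — 6 states
  (r*q)* — 8 states
  q(r*q)* — 10 states
  (q(r*q)*)* — 12 states
  qp | r | (q(r*q)*)* — 20 states

20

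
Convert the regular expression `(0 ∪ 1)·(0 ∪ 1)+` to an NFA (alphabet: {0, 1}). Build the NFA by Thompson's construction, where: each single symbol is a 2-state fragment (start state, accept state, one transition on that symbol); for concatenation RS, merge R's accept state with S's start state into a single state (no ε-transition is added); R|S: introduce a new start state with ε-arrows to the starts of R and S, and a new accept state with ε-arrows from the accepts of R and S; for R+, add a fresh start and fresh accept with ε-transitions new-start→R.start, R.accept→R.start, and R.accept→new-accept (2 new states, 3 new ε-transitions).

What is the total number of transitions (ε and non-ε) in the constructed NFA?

15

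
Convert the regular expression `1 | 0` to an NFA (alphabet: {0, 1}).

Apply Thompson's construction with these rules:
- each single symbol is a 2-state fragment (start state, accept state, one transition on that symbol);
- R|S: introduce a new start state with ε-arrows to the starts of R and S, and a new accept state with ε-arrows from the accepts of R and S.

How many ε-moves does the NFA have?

4

Bottom-up over the parse tree:
Each of the 2 symbol leaves contributes 0 ε-transitions.
  1 | 0 — 4 ε-transitions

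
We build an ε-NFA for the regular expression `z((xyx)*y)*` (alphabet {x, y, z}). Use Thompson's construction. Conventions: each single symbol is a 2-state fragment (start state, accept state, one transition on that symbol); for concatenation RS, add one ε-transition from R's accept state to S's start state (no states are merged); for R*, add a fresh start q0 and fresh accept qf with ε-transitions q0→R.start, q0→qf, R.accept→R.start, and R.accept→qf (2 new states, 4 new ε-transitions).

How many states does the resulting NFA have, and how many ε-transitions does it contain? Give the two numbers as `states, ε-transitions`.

By structural recursion:
Each of the 5 symbol leaves contributes 2 states and 0 ε-transitions.
  xyx — 6 states, 2 ε-transitions
  (xyx)* — 8 states, 6 ε-transitions
  (xyx)*y — 10 states, 7 ε-transitions
  ((xyx)*y)* — 12 states, 11 ε-transitions
  z((xyx)*y)* — 14 states, 12 ε-transitions

14, 12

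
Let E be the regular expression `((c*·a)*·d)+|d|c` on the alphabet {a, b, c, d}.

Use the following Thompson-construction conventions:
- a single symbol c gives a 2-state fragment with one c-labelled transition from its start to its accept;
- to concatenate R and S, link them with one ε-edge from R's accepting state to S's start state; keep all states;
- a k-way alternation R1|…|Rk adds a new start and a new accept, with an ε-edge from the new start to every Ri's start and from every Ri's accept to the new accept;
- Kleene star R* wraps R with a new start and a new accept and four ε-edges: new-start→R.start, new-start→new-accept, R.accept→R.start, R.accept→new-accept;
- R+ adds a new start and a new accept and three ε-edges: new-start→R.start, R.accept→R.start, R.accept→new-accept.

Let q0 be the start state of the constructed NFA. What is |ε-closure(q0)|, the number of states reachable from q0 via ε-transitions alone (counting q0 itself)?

11

Work bottom-up. For each fragment F, track |ε-closure(F.start)| and whether F's accept lies in that closure (i.e. whether F accepts ε). A single-symbol fragment has closure size 1 and does not accept ε.
  c* — the star's fresh start ε-reaches both the body's start and the fresh accept: |closure| = 2 + 1 = 3
  c*·a — |closure| = 3 + 1 = 4 (closure spills across the concat boundary because the left factor accepts ε)
  (c*·a)* — |closure| = 1 (new start) + 4 (body) + 1 (new accept) = 6
  (c*·a)*·d — the left operand accepts ε, so the closure extends into the next operand (via the concat ε-link); |closure| = 6 + 1 = 7
  ((c*·a)*·d)+ — |closure| = 1 + 7 = 8 (the body doesn't accept ε, so the new accept is not reached)
  ((c*·a)*·d)+|d|c — new start ε-reaches every alternative's start; none of them accept ε, so the new accept is not reached: |closure| = 1 + 8 + 1 + 1 = 11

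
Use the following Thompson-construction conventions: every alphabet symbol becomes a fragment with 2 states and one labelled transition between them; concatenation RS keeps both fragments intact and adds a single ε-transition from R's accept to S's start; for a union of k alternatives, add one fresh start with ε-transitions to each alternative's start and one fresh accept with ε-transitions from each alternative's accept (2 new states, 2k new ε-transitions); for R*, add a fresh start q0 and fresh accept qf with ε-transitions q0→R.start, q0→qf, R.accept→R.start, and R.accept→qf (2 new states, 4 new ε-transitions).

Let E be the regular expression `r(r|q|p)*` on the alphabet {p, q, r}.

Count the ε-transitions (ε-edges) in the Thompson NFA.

11

By structural recursion:
Each of the 4 symbol leaves contributes 0 ε-transitions.
  r|q|p → 6 ε-transitions
  (r|q|p)* → 10 ε-transitions
  r(r|q|p)* → 11 ε-transitions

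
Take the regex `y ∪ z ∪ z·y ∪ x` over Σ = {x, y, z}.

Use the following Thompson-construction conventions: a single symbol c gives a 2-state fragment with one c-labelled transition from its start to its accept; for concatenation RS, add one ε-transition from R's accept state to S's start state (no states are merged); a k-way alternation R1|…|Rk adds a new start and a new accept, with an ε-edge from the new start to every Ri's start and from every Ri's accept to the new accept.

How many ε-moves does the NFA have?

Building bottom-up:
Each of the 5 symbol leaves contributes 0 ε-transitions.
  z·y — 1 ε-transition
  y ∪ z ∪ z·y ∪ x — 9 ε-transitions

9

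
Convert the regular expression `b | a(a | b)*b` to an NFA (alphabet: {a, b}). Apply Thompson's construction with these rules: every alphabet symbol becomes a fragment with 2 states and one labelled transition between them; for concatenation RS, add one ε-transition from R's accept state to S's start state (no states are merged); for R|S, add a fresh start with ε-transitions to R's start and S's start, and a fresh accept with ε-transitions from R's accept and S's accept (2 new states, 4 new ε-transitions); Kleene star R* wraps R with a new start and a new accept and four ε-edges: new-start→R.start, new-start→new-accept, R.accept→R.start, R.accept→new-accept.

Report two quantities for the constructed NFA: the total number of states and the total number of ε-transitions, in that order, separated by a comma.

Per subexpression:
Each of the 5 symbol leaves contributes 2 states and 0 ε-transitions.
  a | b — 6 states, 4 ε-transitions
  (a | b)* — 8 states, 8 ε-transitions
  a(a | b)*b — 12 states, 10 ε-transitions
  b | a(a | b)*b — 16 states, 14 ε-transitions

16, 14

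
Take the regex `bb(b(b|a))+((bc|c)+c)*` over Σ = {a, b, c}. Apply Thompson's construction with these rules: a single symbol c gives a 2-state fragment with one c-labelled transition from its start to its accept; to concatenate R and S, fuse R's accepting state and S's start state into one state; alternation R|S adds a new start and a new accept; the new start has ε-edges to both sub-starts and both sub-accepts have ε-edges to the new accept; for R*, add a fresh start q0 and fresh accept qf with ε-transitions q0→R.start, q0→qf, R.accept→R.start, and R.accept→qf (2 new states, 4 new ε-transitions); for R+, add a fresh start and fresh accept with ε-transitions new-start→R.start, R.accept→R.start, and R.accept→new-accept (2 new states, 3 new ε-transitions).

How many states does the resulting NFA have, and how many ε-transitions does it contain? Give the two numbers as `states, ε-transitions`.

Bottom-up over the parse tree:
Each of the 9 symbol leaves contributes 2 states and 0 ε-transitions.
  b|a → 6 states, 4 ε-transitions
  b(b|a) → 7 states, 4 ε-transitions
  (b(b|a))+ → 9 states, 7 ε-transitions
  bc → 3 states, 0 ε-transitions
  bc|c → 7 states, 4 ε-transitions
  (bc|c)+ → 9 states, 7 ε-transitions
  (bc|c)+c → 10 states, 7 ε-transitions
  ((bc|c)+c)* → 12 states, 11 ε-transitions
  bb(b(b|a))+((bc|c)+c)* → 22 states, 18 ε-transitions

22, 18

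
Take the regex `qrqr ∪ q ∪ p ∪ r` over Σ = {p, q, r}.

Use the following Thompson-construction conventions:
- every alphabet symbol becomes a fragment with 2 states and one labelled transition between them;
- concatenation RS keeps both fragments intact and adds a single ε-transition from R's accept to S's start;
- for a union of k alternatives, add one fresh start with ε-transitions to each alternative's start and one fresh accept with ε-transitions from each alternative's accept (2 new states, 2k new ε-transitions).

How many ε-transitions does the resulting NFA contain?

11

Building bottom-up:
Each of the 7 symbol leaves contributes 0 ε-transitions.
  qrqr → 3 ε-transitions
  qrqr ∪ q ∪ p ∪ r → 11 ε-transitions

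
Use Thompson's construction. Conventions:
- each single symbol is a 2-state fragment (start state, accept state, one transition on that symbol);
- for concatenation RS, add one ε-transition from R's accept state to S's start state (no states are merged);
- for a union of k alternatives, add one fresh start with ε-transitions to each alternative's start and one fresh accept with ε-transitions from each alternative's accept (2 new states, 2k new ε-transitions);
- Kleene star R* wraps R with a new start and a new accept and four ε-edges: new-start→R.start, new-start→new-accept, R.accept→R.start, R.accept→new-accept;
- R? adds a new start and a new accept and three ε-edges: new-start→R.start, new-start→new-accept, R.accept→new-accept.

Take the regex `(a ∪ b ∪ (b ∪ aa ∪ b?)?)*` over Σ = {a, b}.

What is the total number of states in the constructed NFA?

22

Per subexpression:
Each of the 6 symbol leaves contributes a 2-state fragment.
  aa = 4 states
  b? = 4 states
  b ∪ aa ∪ b? = 12 states
  (b ∪ aa ∪ b?)? = 14 states
  a ∪ b ∪ (b ∪ aa ∪ b?)? = 20 states
  (a ∪ b ∪ (b ∪ aa ∪ b?)?)* = 22 states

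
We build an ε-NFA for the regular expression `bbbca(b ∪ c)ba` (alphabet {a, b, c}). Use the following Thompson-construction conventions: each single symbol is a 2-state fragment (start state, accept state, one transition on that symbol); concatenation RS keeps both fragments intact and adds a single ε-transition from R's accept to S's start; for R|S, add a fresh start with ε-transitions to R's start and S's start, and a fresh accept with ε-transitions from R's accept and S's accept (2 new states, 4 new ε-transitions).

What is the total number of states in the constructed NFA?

Building bottom-up:
Each of the 9 symbol leaves contributes a 2-state fragment.
  b ∪ c → 6 states
  bbbca(b ∪ c)ba → 20 states

20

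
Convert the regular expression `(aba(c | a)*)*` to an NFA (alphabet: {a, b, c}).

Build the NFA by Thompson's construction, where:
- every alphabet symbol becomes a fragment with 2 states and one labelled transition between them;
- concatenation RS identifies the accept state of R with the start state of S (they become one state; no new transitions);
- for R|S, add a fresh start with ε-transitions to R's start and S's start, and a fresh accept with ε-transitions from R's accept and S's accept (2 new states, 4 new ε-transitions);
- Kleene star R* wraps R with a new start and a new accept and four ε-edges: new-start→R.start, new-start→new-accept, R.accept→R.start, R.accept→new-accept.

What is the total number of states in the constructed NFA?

13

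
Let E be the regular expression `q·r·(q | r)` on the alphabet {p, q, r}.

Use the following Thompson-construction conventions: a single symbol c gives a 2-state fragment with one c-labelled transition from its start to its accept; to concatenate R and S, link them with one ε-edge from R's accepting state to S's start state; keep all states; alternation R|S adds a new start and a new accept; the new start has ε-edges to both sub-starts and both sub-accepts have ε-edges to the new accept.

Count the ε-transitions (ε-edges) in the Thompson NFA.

6

Recursing over subexpressions:
Each of the 4 symbol leaves contributes 0 ε-transitions.
  q | r : 4 ε-transitions
  q·r·(q | r) : 6 ε-transitions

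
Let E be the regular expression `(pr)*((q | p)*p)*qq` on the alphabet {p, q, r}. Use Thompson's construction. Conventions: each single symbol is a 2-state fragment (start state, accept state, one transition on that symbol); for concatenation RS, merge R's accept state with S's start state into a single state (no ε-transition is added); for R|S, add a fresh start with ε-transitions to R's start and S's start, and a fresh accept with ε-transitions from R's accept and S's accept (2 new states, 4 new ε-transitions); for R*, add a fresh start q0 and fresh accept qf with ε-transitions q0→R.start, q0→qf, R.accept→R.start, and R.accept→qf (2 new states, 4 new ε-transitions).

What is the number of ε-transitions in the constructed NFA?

16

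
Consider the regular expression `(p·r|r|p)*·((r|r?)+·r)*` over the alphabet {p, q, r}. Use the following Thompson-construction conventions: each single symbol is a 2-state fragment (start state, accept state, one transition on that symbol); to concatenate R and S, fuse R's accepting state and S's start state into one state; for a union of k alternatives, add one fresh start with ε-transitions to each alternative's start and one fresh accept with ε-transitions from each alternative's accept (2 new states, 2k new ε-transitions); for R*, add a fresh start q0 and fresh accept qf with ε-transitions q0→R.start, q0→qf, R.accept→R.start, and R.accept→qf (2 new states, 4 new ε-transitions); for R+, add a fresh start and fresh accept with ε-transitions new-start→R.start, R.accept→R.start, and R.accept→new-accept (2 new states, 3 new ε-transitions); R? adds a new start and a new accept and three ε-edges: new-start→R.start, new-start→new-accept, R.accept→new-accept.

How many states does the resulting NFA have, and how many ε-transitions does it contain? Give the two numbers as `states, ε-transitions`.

23, 24

By structural recursion:
Each of the 7 symbol leaves contributes 2 states and 0 ε-transitions.
  p·r : 3 states, 0 ε-transitions
  p·r|r|p : 9 states, 6 ε-transitions
  (p·r|r|p)* : 11 states, 10 ε-transitions
  r? : 4 states, 3 ε-transitions
  r|r? : 8 states, 7 ε-transitions
  (r|r?)+ : 10 states, 10 ε-transitions
  (r|r?)+·r : 11 states, 10 ε-transitions
  ((r|r?)+·r)* : 13 states, 14 ε-transitions
  (p·r|r|p)*·((r|r?)+·r)* : 23 states, 24 ε-transitions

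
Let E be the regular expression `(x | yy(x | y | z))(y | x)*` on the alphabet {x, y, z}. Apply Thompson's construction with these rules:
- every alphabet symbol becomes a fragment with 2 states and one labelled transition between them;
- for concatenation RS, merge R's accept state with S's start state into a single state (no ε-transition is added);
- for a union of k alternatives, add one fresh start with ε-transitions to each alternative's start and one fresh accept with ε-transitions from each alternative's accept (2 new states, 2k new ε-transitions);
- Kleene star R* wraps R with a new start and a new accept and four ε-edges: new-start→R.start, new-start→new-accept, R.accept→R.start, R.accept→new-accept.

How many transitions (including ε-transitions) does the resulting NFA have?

Bottom-up over the parse tree:
Each of the 8 symbol leaves contributes 1 transition (1 symbol, 0 ε).
  x | y | z : 9 transitions (3 symbol, 6 ε)
  yy(x | y | z) : 11 transitions (5 symbol, 6 ε)
  x | yy(x | y | z) : 16 transitions (6 symbol, 10 ε)
  y | x : 6 transitions (2 symbol, 4 ε)
  (y | x)* : 10 transitions (2 symbol, 8 ε)
  (x | yy(x | y | z))(y | x)* : 26 transitions (8 symbol, 18 ε)

26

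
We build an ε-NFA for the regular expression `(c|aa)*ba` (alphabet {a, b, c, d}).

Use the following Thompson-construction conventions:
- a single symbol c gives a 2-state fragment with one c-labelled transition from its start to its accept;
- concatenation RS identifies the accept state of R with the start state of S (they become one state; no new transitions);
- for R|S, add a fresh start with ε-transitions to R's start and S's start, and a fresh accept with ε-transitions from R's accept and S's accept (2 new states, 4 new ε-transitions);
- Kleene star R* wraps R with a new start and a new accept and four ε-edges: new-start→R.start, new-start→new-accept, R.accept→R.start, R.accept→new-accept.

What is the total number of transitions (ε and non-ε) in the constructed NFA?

Bottom-up over the parse tree:
Each of the 5 symbol leaves contributes 1 transition (1 symbol, 0 ε).
  aa : 2 transitions (2 symbol, 0 ε)
  c|aa : 7 transitions (3 symbol, 4 ε)
  (c|aa)* : 11 transitions (3 symbol, 8 ε)
  (c|aa)*ba : 13 transitions (5 symbol, 8 ε)

13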